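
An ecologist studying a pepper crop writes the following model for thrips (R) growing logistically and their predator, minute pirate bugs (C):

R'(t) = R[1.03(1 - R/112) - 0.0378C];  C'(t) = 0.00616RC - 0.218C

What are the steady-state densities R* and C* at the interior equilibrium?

R* ≈ 35.4, C* ≈ 18.6

From dC/dt = 0 with C > 0: 0.00616R* = 0.218, so R* = 35.4.
Substitute into dR/dt = 0: 1.03(1 - 35.4/112) = 0.0378C*.
The bracket is 0.684, giving C* = 0.705/0.0378 = 18.6.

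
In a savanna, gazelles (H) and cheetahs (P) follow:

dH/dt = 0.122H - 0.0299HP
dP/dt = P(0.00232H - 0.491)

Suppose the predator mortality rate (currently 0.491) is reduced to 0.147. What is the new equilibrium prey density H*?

At the interior fixed point, setting dP/dt = 0 with P > 0 fixes H* = (predator death rate)/(HP coefficient) — independent of the other coefficients.
With the change, H* = 0.147/0.00232 = 63.4; it falls from 212.

H* ≈ 63.4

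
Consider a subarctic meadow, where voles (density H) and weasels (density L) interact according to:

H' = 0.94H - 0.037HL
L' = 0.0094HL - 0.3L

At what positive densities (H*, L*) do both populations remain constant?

H* ≈ 31.9, L* ≈ 25.4

Set dL/dt = 0 with L > 0: 0.0094H - 0.3 = 0, so H* = 0.3/0.0094 = 31.9.
Set dH/dt = 0 with H > 0: 0.94 - 0.037L = 0, so L* = 0.94/0.037 = 25.4.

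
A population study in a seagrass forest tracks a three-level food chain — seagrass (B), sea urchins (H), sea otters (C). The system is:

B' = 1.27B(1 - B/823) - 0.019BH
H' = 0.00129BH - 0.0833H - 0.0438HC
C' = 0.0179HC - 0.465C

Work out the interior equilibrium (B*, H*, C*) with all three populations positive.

From dC/dt = 0: 0.0179H* = 0.465, so H* = 26.
From dB/dt = 0: 1.27(1 - B*/823) = 0.019·26, giving B* = 823·(1 - 0.389) = 503.
From dH/dt = 0: 0.00129·503 - 0.0833 = 0.0438C*, so C* = 0.566/0.0438 = 12.9.

B* ≈ 503, H* ≈ 26, C* ≈ 12.9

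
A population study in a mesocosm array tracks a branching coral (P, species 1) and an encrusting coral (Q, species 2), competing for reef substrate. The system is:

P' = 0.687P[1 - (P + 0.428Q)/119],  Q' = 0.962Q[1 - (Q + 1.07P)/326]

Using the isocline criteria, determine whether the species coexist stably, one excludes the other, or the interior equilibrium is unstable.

Compare the nullcline intercepts: K1/α12 = 119/0.428 = 278 < K2 = 326; K2/α21 = 326/1.07 = 305 > K1 = 119.
Since the inequalities point opposite ways, species 2 can invade but species 1 cannot.

species 2 excludes species 1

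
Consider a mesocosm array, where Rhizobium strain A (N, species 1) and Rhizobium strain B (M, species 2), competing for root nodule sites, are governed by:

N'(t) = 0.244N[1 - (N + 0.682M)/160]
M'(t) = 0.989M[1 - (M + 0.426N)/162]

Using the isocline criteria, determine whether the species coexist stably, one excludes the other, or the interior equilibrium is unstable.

stable coexistence

Compare the nullcline intercepts: K1/α12 = 160/0.682 = 235 > K2 = 162; K2/α21 = 162/0.426 = 380 > K1 = 160.
Since both inequalities hold, each species can invade when rare, so the interior equilibrium is stable.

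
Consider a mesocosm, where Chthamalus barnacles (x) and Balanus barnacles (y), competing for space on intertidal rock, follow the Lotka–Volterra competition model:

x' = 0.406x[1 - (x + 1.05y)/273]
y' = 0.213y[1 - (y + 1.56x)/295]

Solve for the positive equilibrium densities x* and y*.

Setting both brackets to zero gives the nullclines x + 1.05y = 273 and 1.56x + y = 295.
Substituting y = 295 - 1.56x into the first: x(1 - 1.05·1.56) = 273 - 1.05·295.
So x* = -36.8/-0.638 = 57.6, and then y* = 295 - 1.56·57.6 = 205.

x* ≈ 57.6, y* ≈ 205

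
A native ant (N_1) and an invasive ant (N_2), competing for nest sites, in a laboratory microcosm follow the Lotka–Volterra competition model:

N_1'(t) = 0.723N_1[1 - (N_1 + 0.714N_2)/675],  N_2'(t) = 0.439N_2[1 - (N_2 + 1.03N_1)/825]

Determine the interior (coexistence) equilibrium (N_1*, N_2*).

Setting both brackets to zero gives the nullclines N_1 + 0.714N_2 = 675 and 1.03N_1 + N_2 = 825.
Substituting N_2 = 825 - 1.03N_1 into the first: N_1(1 - 0.714·1.03) = 675 - 0.714·825.
So N_1* = 86/0.265 = 325, and then N_2* = 825 - 1.03·325 = 490.

N_1* ≈ 325, N_2* ≈ 490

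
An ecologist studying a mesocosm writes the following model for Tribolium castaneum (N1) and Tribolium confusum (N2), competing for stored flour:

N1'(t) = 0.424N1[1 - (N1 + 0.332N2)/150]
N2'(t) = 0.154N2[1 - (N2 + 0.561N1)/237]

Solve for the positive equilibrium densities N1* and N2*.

Setting both brackets to zero gives the nullclines N1 + 0.332N2 = 150 and 0.561N1 + N2 = 237.
Substituting N2 = 237 - 0.561N1 into the first: N1(1 - 0.332·0.561) = 150 - 0.332·237.
So N1* = 71.3/0.814 = 87.6, and then N2* = 237 - 0.561·87.6 = 188.

N1* ≈ 87.6, N2* ≈ 188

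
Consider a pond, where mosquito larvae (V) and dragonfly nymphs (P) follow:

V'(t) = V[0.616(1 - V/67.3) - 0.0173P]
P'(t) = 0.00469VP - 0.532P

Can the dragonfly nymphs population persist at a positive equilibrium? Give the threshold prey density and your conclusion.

The predator equation gives dP/dt > 0 only when V > 0.532/0.00469 = 113.
Without the predator, V → K = 67.3. Since 67.3 < 113, the predator cannot invade.

Threshold V = 113; K < 113, so no, the predator goes extinct.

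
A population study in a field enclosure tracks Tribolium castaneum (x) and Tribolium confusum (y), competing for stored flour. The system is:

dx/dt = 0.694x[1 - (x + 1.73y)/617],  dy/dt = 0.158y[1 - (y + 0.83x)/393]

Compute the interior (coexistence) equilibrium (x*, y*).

x* ≈ 144, y* ≈ 273

Setting both brackets to zero gives the nullclines x + 1.73y = 617 and 0.83x + y = 393.
Substituting y = 393 - 0.83x into the first: x(1 - 1.73·0.83) = 617 - 1.73·393.
So x* = -62.9/-0.436 = 144, and then y* = 393 - 0.83·144 = 273.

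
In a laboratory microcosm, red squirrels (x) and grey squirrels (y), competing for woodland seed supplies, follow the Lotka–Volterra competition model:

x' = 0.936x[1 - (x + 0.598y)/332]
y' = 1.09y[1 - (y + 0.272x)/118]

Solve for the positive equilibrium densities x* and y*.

x* ≈ 312, y* ≈ 33.1

Setting both brackets to zero gives the nullclines x + 0.598y = 332 and 0.272x + y = 118.
Substituting y = 118 - 0.272x into the first: x(1 - 0.598·0.272) = 332 - 0.598·118.
So x* = 261/0.837 = 312, and then y* = 118 - 0.272·312 = 33.1.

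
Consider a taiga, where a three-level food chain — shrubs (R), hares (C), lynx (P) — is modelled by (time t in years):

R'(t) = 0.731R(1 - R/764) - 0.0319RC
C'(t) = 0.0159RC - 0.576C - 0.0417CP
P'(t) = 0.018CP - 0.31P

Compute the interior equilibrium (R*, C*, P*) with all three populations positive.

From dP/dt = 0: 0.018C* = 0.31, so C* = 17.2.
From dR/dt = 0: 0.731(1 - R*/764) = 0.0319·17.2, giving R* = 764·(1 - 0.752) = 190.
From dC/dt = 0: 0.0159·190 - 0.576 = 0.0417P*, so P* = 2.44/0.0417 = 58.6.

R* ≈ 190, C* ≈ 17.2, P* ≈ 58.6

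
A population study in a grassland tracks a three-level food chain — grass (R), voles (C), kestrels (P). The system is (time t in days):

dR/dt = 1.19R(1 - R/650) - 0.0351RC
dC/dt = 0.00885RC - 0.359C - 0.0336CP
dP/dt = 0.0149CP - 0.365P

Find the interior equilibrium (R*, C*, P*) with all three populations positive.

From dP/dt = 0: 0.0149C* = 0.365, so C* = 24.5.
From dR/dt = 0: 1.19(1 - R*/650) = 0.0351·24.5, giving R* = 650·(1 - 0.723) = 180.
From dC/dt = 0: 0.00885·180 - 0.359 = 0.0336P*, so P* = 1.24/0.0336 = 36.8.

R* ≈ 180, C* ≈ 24.5, P* ≈ 36.8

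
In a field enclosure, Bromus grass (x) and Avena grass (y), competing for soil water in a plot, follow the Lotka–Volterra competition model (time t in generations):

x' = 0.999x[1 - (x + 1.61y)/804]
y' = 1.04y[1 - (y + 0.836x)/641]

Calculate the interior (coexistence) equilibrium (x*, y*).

x* ≈ 659, y* ≈ 90

Setting both brackets to zero gives the nullclines x + 1.61y = 804 and 0.836x + y = 641.
Substituting y = 641 - 0.836x into the first: x(1 - 1.61·0.836) = 804 - 1.61·641.
So x* = -228/-0.346 = 659, and then y* = 641 - 0.836·659 = 90.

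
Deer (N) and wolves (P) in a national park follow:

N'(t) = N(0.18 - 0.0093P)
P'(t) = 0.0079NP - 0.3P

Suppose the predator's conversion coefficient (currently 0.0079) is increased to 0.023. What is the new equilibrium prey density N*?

N* ≈ 13

At the interior fixed point, setting dP/dt = 0 with P > 0 fixes N* = (predator death rate)/(NP coefficient) — independent of the other coefficients.
With the change, N* = 0.3/0.023 = 13; it falls from 38.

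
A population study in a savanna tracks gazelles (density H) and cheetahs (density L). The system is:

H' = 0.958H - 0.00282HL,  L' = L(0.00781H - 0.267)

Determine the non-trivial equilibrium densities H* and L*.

Set dL/dt = 0 with L > 0: 0.00781H - 0.267 = 0, so H* = 0.267/0.00781 = 34.2.
Set dH/dt = 0 with H > 0: 0.958 - 0.00282L = 0, so L* = 0.958/0.00282 = 340.

H* ≈ 34.2, L* ≈ 340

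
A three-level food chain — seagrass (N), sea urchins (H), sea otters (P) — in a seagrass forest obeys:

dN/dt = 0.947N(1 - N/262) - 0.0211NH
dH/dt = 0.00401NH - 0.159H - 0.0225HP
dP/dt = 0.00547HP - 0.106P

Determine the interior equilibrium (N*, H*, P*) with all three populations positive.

N* ≈ 149, H* ≈ 19.4, P* ≈ 19.5

From dP/dt = 0: 0.00547H* = 0.106, so H* = 19.4.
From dN/dt = 0: 0.947(1 - N*/262) = 0.0211·19.4, giving N* = 262·(1 - 0.432) = 149.
From dH/dt = 0: 0.00401·149 - 0.159 = 0.0225P*, so P* = 0.438/0.0225 = 19.5.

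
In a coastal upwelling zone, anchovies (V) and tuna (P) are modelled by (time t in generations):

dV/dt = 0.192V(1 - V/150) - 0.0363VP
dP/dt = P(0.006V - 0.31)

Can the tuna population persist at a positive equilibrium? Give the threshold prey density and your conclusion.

Threshold V = 51.7; K > 51.7, so yes, the predator persists.

The predator equation gives dP/dt > 0 only when V > 0.31/0.006 = 51.7.
Without the predator, V → K = 150. Since 150 > 51.7, the predator can invade and persist.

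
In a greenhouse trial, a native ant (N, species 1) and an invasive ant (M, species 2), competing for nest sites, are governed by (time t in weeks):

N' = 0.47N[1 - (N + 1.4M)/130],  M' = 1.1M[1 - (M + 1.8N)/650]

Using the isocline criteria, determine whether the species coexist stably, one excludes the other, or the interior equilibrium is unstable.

Compare the nullcline intercepts: K1/α12 = 130/1.4 = 92.9 < K2 = 650; K2/α21 = 650/1.8 = 361 > K1 = 130.
Since the inequalities point opposite ways, species 2 can invade but species 1 cannot.

species 2 excludes species 1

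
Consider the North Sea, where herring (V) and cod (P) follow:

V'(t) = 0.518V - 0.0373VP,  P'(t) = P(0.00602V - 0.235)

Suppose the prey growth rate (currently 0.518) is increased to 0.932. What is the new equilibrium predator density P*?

At the interior fixed point, setting dV/dt = 0 with V > 0 fixes P* = (prey growth rate)/(VP coefficient) — independent of the other coefficients.
With the change, P* = 0.932/0.0373 = 25; it rises from 13.9.

P* ≈ 25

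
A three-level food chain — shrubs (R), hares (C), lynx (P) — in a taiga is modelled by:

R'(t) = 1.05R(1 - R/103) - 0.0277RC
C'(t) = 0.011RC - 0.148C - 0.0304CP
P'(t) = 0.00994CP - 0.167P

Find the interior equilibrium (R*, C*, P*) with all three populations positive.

From dP/dt = 0: 0.00994C* = 0.167, so C* = 16.8.
From dR/dt = 0: 1.05(1 - R*/103) = 0.0277·16.8, giving R* = 103·(1 - 0.443) = 57.3.
From dC/dt = 0: 0.011·57.3 - 0.148 = 0.0304P*, so P* = 0.483/0.0304 = 15.9.

R* ≈ 57.3, C* ≈ 16.8, P* ≈ 15.9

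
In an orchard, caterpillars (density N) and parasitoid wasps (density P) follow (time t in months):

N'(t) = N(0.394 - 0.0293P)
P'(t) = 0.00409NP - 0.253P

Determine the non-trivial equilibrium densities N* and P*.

Set dP/dt = 0 with P > 0: 0.00409N - 0.253 = 0, so N* = 0.253/0.00409 = 61.9.
Set dN/dt = 0 with N > 0: 0.394 - 0.0293P = 0, so P* = 0.394/0.0293 = 13.4.

N* ≈ 61.9, P* ≈ 13.4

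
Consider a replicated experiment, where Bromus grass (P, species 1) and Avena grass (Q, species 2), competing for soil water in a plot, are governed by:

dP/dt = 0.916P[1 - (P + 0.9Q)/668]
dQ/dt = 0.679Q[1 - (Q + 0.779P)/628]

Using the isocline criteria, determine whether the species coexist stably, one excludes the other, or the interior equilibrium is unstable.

stable coexistence

Compare the nullcline intercepts: K1/α12 = 668/0.9 = 742 > K2 = 628; K2/α21 = 628/0.779 = 806 > K1 = 668.
Since both inequalities hold, each species can invade when rare, so the interior equilibrium is stable.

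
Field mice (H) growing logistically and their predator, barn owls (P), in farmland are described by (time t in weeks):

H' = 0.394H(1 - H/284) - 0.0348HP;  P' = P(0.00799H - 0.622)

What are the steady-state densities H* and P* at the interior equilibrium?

From dP/dt = 0 with P > 0: 0.00799H* = 0.622, so H* = 77.8.
Substitute into dH/dt = 0: 0.394(1 - 77.8/284) = 0.0348P*.
The bracket is 0.726, giving P* = 0.286/0.0348 = 8.22.

H* ≈ 77.8, P* ≈ 8.22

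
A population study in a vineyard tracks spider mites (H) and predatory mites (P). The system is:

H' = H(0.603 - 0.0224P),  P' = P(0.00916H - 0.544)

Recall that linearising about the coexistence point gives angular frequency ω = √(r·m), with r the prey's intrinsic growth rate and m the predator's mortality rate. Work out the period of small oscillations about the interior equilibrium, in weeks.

T ≈ 11 weeks

Here r = 0.603 and m = 0.544, so r·m = 0.328.
ω = √0.328 = 0.573 per week, hence T = 2π/ω ≈ 11 weeks.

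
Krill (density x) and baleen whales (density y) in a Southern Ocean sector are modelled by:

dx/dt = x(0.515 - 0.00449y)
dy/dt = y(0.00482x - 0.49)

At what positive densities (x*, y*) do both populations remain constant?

Set dy/dt = 0 with y > 0: 0.00482x - 0.49 = 0, so x* = 0.49/0.00482 = 102.
Set dx/dt = 0 with x > 0: 0.515 - 0.00449y = 0, so y* = 0.515/0.00449 = 115.

x* ≈ 102, y* ≈ 115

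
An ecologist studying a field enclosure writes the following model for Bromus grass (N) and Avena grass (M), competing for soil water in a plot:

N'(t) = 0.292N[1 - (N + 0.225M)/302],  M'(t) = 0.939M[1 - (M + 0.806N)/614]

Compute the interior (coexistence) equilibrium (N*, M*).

Setting both brackets to zero gives the nullclines N + 0.225M = 302 and 0.806N + M = 614.
Substituting M = 614 - 0.806N into the first: N(1 - 0.225·0.806) = 302 - 0.225·614.
So N* = 164/0.819 = 200, and then M* = 614 - 0.806·200 = 453.

N* ≈ 200, M* ≈ 453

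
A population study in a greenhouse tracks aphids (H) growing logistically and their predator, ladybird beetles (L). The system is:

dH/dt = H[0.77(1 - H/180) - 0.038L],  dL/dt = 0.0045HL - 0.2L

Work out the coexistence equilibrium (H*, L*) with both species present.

From dL/dt = 0 with L > 0: 0.0045H* = 0.2, so H* = 44.4.
Substitute into dH/dt = 0: 0.77(1 - 44.4/180) = 0.038L*.
The bracket is 0.753, giving L* = 0.58/0.038 = 15.3.

H* ≈ 44.4, L* ≈ 15.3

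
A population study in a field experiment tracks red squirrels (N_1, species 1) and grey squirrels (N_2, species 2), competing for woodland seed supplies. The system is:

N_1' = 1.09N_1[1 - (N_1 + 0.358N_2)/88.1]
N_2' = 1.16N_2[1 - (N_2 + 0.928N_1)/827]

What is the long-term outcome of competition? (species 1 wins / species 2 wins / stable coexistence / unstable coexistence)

species 2 excludes species 1

Compare the nullcline intercepts: K1/α12 = 88.1/0.358 = 246 < K2 = 827; K2/α21 = 827/0.928 = 891 > K1 = 88.1.
Since the inequalities point opposite ways, species 2 can invade but species 1 cannot.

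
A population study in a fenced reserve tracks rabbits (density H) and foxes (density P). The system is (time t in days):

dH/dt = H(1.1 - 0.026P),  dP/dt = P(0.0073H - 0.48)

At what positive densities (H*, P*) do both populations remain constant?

H* ≈ 65.8, P* ≈ 42.3

Set dP/dt = 0 with P > 0: 0.0073H - 0.48 = 0, so H* = 0.48/0.0073 = 65.8.
Set dH/dt = 0 with H > 0: 1.1 - 0.026P = 0, so P* = 1.1/0.026 = 42.3.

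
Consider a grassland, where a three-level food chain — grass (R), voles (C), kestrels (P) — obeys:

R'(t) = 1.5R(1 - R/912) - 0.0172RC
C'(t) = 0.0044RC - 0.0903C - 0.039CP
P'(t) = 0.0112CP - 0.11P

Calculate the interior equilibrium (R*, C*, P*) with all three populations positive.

R* ≈ 809, C* ≈ 9.82, P* ≈ 89

From dP/dt = 0: 0.0112C* = 0.11, so C* = 9.82.
From dR/dt = 0: 1.5(1 - R*/912) = 0.0172·9.82, giving R* = 912·(1 - 0.113) = 809.
From dC/dt = 0: 0.0044·809 - 0.0903 = 0.039P*, so P* = 3.47/0.039 = 89.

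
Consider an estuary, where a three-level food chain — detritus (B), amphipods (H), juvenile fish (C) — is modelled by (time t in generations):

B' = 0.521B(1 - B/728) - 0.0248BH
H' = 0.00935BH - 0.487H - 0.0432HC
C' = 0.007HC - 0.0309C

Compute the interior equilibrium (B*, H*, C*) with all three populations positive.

B* ≈ 575, H* ≈ 4.41, C* ≈ 113

From dC/dt = 0: 0.007H* = 0.0309, so H* = 4.41.
From dB/dt = 0: 0.521(1 - B*/728) = 0.0248·4.41, giving B* = 728·(1 - 0.21) = 575.
From dH/dt = 0: 0.00935·575 - 0.487 = 0.0432C*, so C* = 4.89/0.0432 = 113.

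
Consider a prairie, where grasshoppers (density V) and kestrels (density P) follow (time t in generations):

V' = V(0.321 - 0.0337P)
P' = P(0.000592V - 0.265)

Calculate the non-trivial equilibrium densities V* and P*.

V* ≈ 448, P* ≈ 9.53

Set dP/dt = 0 with P > 0: 0.000592V - 0.265 = 0, so V* = 0.265/0.000592 = 448.
Set dV/dt = 0 with V > 0: 0.321 - 0.0337P = 0, so P* = 0.321/0.0337 = 9.53.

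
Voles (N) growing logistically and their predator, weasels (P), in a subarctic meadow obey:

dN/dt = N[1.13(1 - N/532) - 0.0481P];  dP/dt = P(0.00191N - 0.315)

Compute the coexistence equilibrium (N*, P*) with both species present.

N* ≈ 165, P* ≈ 16.2

From dP/dt = 0 with P > 0: 0.00191N* = 0.315, so N* = 165.
Substitute into dN/dt = 0: 1.13(1 - 165/532) = 0.0481P*.
The bracket is 0.69, giving P* = 0.78/0.0481 = 16.2.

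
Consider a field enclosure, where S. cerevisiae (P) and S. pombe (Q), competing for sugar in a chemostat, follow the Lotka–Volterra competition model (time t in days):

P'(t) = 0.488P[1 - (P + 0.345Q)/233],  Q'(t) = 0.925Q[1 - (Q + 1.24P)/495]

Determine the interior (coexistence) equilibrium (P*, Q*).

P* ≈ 109, Q* ≈ 360

Setting both brackets to zero gives the nullclines P + 0.345Q = 233 and 1.24P + Q = 495.
Substituting Q = 495 - 1.24P into the first: P(1 - 0.345·1.24) = 233 - 0.345·495.
So P* = 62.2/0.572 = 109, and then Q* = 495 - 1.24·109 = 360.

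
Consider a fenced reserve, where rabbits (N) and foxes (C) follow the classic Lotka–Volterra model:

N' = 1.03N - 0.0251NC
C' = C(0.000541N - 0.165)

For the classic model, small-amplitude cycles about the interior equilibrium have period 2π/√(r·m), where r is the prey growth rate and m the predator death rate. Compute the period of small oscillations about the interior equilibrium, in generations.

T ≈ 15.2 generations

Here r = 1.03 and m = 0.165, so r·m = 0.17.
ω = √0.17 = 0.412 per generation, hence T = 2π/ω ≈ 15.2 generations.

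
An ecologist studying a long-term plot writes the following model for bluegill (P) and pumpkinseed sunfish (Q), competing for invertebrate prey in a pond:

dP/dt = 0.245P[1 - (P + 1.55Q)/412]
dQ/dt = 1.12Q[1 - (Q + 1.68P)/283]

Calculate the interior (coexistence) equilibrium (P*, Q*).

P* ≈ 16.6, Q* ≈ 255

Setting both brackets to zero gives the nullclines P + 1.55Q = 412 and 1.68P + Q = 283.
Substituting Q = 283 - 1.68P into the first: P(1 - 1.55·1.68) = 412 - 1.55·283.
So P* = -26.7/-1.6 = 16.6, and then Q* = 283 - 1.68·16.6 = 255.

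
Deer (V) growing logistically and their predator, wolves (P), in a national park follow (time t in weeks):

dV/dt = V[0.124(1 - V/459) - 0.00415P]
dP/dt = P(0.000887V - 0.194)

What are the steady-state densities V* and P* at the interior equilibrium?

From dP/dt = 0 with P > 0: 0.000887V* = 0.194, so V* = 219.
Substitute into dV/dt = 0: 0.124(1 - 219/459) = 0.00415P*.
The bracket is 0.523, giving P* = 0.0649/0.00415 = 15.6.

V* ≈ 219, P* ≈ 15.6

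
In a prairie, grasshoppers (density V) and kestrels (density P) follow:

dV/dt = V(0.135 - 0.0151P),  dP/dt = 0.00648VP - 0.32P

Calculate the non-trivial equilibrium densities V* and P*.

V* ≈ 49.4, P* ≈ 8.94

Set dP/dt = 0 with P > 0: 0.00648V - 0.32 = 0, so V* = 0.32/0.00648 = 49.4.
Set dV/dt = 0 with V > 0: 0.135 - 0.0151P = 0, so P* = 0.135/0.0151 = 8.94.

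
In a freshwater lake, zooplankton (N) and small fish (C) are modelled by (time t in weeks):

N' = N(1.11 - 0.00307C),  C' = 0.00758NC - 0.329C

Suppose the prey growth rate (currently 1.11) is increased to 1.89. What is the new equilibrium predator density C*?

At the interior fixed point, setting dN/dt = 0 with N > 0 fixes C* = (prey growth rate)/(NC coefficient) — independent of the other coefficients.
With the change, C* = 1.89/0.00307 = 616; it rises from 362.

C* ≈ 616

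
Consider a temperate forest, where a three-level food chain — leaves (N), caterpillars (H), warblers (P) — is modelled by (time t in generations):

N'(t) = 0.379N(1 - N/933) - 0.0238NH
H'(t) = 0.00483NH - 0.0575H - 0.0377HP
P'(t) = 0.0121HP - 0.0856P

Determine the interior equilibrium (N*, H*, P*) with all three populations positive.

N* ≈ 519, H* ≈ 7.07, P* ≈ 64.9

From dP/dt = 0: 0.0121H* = 0.0856, so H* = 7.07.
From dN/dt = 0: 0.379(1 - N*/933) = 0.0238·7.07, giving N* = 933·(1 - 0.444) = 519.
From dH/dt = 0: 0.00483·519 - 0.0575 = 0.0377P*, so P* = 2.45/0.0377 = 64.9.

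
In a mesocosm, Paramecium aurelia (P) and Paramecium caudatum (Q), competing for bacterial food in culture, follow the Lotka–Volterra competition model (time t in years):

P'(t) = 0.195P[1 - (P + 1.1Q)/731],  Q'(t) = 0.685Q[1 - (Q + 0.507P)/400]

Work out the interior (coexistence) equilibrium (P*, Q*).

P* ≈ 658, Q* ≈ 66.4

Setting both brackets to zero gives the nullclines P + 1.1Q = 731 and 0.507P + Q = 400.
Substituting Q = 400 - 0.507P into the first: P(1 - 1.1·0.507) = 731 - 1.1·400.
So P* = 291/0.442 = 658, and then Q* = 400 - 0.507·658 = 66.4.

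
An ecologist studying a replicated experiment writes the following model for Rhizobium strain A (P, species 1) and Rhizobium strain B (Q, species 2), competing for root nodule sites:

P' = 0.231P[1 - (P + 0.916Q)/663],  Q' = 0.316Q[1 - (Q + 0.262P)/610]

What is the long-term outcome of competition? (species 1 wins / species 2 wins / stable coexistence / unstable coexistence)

Compare the nullcline intercepts: K1/α12 = 663/0.916 = 724 > K2 = 610; K2/α21 = 610/0.262 = 2330 > K1 = 663.
Since both inequalities hold, each species can invade when rare, so the interior equilibrium is stable.

stable coexistence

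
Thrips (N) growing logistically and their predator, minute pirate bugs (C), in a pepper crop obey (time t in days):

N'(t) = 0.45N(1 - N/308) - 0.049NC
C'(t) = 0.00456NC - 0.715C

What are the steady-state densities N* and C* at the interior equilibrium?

From dC/dt = 0 with C > 0: 0.00456N* = 0.715, so N* = 157.
Substitute into dN/dt = 0: 0.45(1 - 157/308) = 0.049C*.
The bracket is 0.491, giving C* = 0.221/0.049 = 4.51.

N* ≈ 157, C* ≈ 4.51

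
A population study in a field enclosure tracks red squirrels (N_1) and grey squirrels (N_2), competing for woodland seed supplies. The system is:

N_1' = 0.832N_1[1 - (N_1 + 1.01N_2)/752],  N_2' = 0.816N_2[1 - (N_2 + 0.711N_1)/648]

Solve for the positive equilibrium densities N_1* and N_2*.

Setting both brackets to zero gives the nullclines N_1 + 1.01N_2 = 752 and 0.711N_1 + N_2 = 648.
Substituting N_2 = 648 - 0.711N_1 into the first: N_1(1 - 1.01·0.711) = 752 - 1.01·648.
So N_1* = 97.5/0.282 = 346, and then N_2* = 648 - 0.711·346 = 402.

N_1* ≈ 346, N_2* ≈ 402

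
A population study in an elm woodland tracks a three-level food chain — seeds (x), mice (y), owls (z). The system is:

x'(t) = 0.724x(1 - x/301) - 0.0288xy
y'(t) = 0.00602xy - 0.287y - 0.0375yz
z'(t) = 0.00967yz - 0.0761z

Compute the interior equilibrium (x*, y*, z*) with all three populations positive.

x* ≈ 207, y* ≈ 7.87, z* ≈ 25.5

From dz/dt = 0: 0.00967y* = 0.0761, so y* = 7.87.
From dx/dt = 0: 0.724(1 - x*/301) = 0.0288·7.87, giving x* = 301·(1 - 0.313) = 207.
From dy/dt = 0: 0.00602·207 - 0.287 = 0.0375z*, so z* = 0.958/0.0375 = 25.5.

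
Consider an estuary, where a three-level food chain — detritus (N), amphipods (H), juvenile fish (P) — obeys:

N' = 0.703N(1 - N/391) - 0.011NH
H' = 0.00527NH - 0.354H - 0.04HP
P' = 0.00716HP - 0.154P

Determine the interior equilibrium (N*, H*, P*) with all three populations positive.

From dP/dt = 0: 0.00716H* = 0.154, so H* = 21.5.
From dN/dt = 0: 0.703(1 - N*/391) = 0.011·21.5, giving N* = 391·(1 - 0.337) = 259.
From dH/dt = 0: 0.00527·259 - 0.354 = 0.04P*, so P* = 1.01/0.04 = 25.3.

N* ≈ 259, H* ≈ 21.5, P* ≈ 25.3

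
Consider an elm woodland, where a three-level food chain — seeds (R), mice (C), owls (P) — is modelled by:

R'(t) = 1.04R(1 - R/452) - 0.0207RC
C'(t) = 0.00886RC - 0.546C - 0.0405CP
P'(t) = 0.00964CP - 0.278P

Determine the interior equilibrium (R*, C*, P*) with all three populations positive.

From dP/dt = 0: 0.00964C* = 0.278, so C* = 28.8.
From dR/dt = 0: 1.04(1 - R*/452) = 0.0207·28.8, giving R* = 452·(1 - 0.574) = 193.
From dC/dt = 0: 0.00886·193 - 0.546 = 0.0405P*, so P* = 1.16/0.0405 = 28.6.

R* ≈ 193, C* ≈ 28.8, P* ≈ 28.6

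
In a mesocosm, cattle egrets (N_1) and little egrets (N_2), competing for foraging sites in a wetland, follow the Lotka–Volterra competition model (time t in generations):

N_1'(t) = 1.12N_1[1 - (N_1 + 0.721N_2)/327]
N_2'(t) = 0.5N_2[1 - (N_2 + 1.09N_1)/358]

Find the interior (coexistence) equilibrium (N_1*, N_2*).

N_1* ≈ 322, N_2* ≈ 7.33

Setting both brackets to zero gives the nullclines N_1 + 0.721N_2 = 327 and 1.09N_1 + N_2 = 358.
Substituting N_2 = 358 - 1.09N_1 into the first: N_1(1 - 0.721·1.09) = 327 - 0.721·358.
So N_1* = 68.9/0.214 = 322, and then N_2* = 358 - 1.09·322 = 7.33.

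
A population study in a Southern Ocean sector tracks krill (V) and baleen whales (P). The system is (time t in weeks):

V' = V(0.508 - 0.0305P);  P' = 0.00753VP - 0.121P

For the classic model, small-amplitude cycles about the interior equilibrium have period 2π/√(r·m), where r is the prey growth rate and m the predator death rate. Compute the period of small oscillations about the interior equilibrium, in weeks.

Here r = 0.508 and m = 0.121, so r·m = 0.0615.
ω = √0.0615 = 0.248 per week, hence T = 2π/ω ≈ 25.3 weeks.

T ≈ 25.3 weeks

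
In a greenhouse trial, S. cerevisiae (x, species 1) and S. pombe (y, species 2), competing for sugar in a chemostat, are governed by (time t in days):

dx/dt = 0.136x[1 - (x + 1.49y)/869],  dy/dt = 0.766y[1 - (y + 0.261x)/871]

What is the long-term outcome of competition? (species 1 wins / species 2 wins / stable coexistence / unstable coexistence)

species 2 excludes species 1

Compare the nullcline intercepts: K1/α12 = 869/1.49 = 583 < K2 = 871; K2/α21 = 871/0.261 = 3340 > K1 = 869.
Since the inequalities point opposite ways, species 2 can invade but species 1 cannot.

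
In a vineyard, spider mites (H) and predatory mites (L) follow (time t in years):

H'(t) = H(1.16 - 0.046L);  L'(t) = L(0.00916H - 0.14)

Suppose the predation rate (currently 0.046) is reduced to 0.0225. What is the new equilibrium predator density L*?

At the interior fixed point, setting dH/dt = 0 with H > 0 fixes L* = (prey growth rate)/(HL coefficient) — independent of the other coefficients.
With the change, L* = 1.16/0.0225 = 51.6; it rises from 25.2.

L* ≈ 51.6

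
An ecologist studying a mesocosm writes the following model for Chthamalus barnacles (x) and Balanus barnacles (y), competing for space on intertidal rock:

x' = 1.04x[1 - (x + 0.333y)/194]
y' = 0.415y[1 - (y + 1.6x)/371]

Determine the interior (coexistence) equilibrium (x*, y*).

x* ≈ 151, y* ≈ 130

Setting both brackets to zero gives the nullclines x + 0.333y = 194 and 1.6x + y = 371.
Substituting y = 371 - 1.6x into the first: x(1 - 0.333·1.6) = 194 - 0.333·371.
So x* = 70.5/0.467 = 151, and then y* = 371 - 1.6·151 = 130.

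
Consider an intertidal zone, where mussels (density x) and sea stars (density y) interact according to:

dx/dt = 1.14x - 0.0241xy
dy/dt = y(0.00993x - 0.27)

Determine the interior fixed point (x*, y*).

x* ≈ 27.2, y* ≈ 47.3

Set dy/dt = 0 with y > 0: 0.00993x - 0.27 = 0, so x* = 0.27/0.00993 = 27.2.
Set dx/dt = 0 with x > 0: 1.14 - 0.0241y = 0, so y* = 1.14/0.0241 = 47.3.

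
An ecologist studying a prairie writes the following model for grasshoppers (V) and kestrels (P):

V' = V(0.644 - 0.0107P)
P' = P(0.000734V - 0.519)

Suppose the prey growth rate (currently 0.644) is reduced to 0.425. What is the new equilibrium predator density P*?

P* ≈ 39.7

At the interior fixed point, setting dV/dt = 0 with V > 0 fixes P* = (prey growth rate)/(VP coefficient) — independent of the other coefficients.
With the change, P* = 0.425/0.0107 = 39.7; it falls from 60.2.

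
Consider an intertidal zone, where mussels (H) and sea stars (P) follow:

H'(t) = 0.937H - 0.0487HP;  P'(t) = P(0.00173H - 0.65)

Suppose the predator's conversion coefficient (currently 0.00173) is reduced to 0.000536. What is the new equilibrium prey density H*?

At the interior fixed point, setting dP/dt = 0 with P > 0 fixes H* = (predator death rate)/(HP coefficient) — independent of the other coefficients.
With the change, H* = 0.65/0.000536 = 1210; it rises from 376.

H* ≈ 1210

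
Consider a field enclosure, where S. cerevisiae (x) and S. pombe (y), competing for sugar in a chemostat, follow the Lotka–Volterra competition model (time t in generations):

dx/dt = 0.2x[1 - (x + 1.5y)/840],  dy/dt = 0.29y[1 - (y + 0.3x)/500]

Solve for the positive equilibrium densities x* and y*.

Setting both brackets to zero gives the nullclines x + 1.5y = 840 and 0.3x + y = 500.
Substituting y = 500 - 0.3x into the first: x(1 - 1.5·0.3) = 840 - 1.5·500.
So x* = 90/0.55 = 164, and then y* = 500 - 0.3·164 = 451.

x* ≈ 164, y* ≈ 451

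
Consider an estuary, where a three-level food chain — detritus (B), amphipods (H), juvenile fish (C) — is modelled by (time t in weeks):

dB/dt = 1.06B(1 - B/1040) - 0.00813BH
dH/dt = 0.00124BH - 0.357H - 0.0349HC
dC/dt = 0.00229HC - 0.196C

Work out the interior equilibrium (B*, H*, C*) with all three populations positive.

From dC/dt = 0: 0.00229H* = 0.196, so H* = 85.6.
From dB/dt = 0: 1.06(1 - B*/1040) = 0.00813·85.6, giving B* = 1040·(1 - 0.656) = 357.
From dH/dt = 0: 0.00124·357 - 0.357 = 0.0349C*, so C* = 0.086/0.0349 = 2.47.

B* ≈ 357, H* ≈ 85.6, C* ≈ 2.47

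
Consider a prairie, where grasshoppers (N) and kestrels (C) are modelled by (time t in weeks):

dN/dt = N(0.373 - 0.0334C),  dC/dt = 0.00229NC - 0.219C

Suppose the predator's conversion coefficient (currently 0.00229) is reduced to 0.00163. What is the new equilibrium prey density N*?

At the interior fixed point, setting dC/dt = 0 with C > 0 fixes N* = (predator death rate)/(NC coefficient) — independent of the other coefficients.
With the change, N* = 0.219/0.00163 = 134; it rises from 95.6.

N* ≈ 134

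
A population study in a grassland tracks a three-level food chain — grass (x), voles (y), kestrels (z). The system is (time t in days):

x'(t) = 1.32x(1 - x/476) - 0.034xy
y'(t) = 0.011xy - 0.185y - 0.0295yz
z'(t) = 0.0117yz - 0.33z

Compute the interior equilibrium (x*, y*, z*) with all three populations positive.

From dz/dt = 0: 0.0117y* = 0.33, so y* = 28.2.
From dx/dt = 0: 1.32(1 - x*/476) = 0.034·28.2, giving x* = 476·(1 - 0.726) = 130.
From dy/dt = 0: 0.011·130 - 0.185 = 0.0295z*, so z* = 1.25/0.0295 = 42.3.

x* ≈ 130, y* ≈ 28.2, z* ≈ 42.3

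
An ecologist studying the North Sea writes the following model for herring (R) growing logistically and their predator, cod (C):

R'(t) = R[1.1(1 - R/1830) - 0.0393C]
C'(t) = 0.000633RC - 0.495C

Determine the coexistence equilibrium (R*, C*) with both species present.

R* ≈ 782, C* ≈ 16

From dC/dt = 0 with C > 0: 0.000633R* = 0.495, so R* = 782.
Substitute into dR/dt = 0: 1.1(1 - 782/1830) = 0.0393C*.
The bracket is 0.573, giving C* = 0.63/0.0393 = 16.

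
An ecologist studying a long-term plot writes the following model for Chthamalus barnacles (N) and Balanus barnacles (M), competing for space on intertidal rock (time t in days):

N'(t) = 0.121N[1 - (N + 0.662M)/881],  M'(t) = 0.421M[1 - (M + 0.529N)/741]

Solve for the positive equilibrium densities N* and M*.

N* ≈ 601, M* ≈ 423

Setting both brackets to zero gives the nullclines N + 0.662M = 881 and 0.529N + M = 741.
Substituting M = 741 - 0.529N into the first: N(1 - 0.662·0.529) = 881 - 0.662·741.
So N* = 390/0.65 = 601, and then M* = 741 - 0.529·601 = 423.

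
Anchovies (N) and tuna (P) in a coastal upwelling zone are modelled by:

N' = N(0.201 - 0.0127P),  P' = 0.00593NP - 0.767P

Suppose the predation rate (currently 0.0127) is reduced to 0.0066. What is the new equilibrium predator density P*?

P* ≈ 30.5

At the interior fixed point, setting dN/dt = 0 with N > 0 fixes P* = (prey growth rate)/(NP coefficient) — independent of the other coefficients.
With the change, P* = 0.201/0.0066 = 30.5; it rises from 15.8.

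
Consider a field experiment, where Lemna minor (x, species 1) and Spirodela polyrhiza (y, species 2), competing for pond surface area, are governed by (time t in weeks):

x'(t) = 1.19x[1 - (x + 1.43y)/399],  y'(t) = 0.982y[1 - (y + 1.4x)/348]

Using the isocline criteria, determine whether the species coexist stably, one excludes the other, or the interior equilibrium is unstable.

unstable coexistence (outcome depends on initial conditions)

Compare the nullcline intercepts: K1/α12 = 399/1.43 = 279 < K2 = 348; K2/α21 = 348/1.4 = 249 < K1 = 399.
Since both are reversed, neither can invade when rare; the interior point is a saddle.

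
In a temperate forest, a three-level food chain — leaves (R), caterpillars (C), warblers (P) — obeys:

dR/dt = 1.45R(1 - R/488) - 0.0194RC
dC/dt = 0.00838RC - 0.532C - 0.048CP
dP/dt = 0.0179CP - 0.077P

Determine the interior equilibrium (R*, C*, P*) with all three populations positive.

From dP/dt = 0: 0.0179C* = 0.077, so C* = 4.3.
From dR/dt = 0: 1.45(1 - R*/488) = 0.0194·4.3, giving R* = 488·(1 - 0.0576) = 460.
From dC/dt = 0: 0.00838·460 - 0.532 = 0.048P*, so P* = 3.32/0.048 = 69.2.

R* ≈ 460, C* ≈ 4.3, P* ≈ 69.2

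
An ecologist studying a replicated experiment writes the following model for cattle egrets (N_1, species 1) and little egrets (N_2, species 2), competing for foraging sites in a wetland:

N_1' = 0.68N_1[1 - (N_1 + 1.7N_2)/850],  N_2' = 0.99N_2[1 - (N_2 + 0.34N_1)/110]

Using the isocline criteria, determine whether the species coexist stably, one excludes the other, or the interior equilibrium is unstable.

species 1 excludes species 2

Compare the nullcline intercepts: K1/α12 = 850/1.7 = 500 > K2 = 110; K2/α21 = 110/0.34 = 324 < K1 = 850.
Since the inequalities point opposite ways, species 1 can invade but species 2 cannot.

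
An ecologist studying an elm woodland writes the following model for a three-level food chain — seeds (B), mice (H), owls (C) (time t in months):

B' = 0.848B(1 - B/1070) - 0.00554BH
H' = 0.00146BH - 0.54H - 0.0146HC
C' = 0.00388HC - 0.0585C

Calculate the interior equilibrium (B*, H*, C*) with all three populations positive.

From dC/dt = 0: 0.00388H* = 0.0585, so H* = 15.1.
From dB/dt = 0: 0.848(1 - B*/1070) = 0.00554·15.1, giving B* = 1070·(1 - 0.0985) = 965.
From dH/dt = 0: 0.00146·965 - 0.54 = 0.0146C*, so C* = 0.868/0.0146 = 59.5.

B* ≈ 965, H* ≈ 15.1, C* ≈ 59.5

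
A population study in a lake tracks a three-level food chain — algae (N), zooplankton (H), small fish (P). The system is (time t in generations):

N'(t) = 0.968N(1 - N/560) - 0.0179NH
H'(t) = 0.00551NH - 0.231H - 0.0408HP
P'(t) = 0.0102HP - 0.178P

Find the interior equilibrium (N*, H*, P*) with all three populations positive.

From dP/dt = 0: 0.0102H* = 0.178, so H* = 17.5.
From dN/dt = 0: 0.968(1 - N*/560) = 0.0179·17.5, giving N* = 560·(1 - 0.323) = 379.
From dH/dt = 0: 0.00551·379 - 0.231 = 0.0408P*, so P* = 1.86/0.0408 = 45.6.

N* ≈ 379, H* ≈ 17.5, P* ≈ 45.6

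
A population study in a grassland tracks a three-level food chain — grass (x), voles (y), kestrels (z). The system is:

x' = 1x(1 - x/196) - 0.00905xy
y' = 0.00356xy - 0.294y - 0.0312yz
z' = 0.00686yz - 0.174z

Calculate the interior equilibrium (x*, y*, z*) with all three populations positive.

From dz/dt = 0: 0.00686y* = 0.174, so y* = 25.4.
From dx/dt = 0: 1(1 - x*/196) = 0.00905·25.4, giving x* = 196·(1 - 0.23) = 151.
From dy/dt = 0: 0.00356·151 - 0.294 = 0.0312z*, so z* = 0.244/0.0312 = 7.81.

x* ≈ 151, y* ≈ 25.4, z* ≈ 7.81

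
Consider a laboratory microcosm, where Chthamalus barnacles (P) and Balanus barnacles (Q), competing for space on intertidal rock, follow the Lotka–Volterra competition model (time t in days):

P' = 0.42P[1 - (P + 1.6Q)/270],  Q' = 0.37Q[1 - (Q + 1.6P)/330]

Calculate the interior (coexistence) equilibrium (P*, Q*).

P* ≈ 165, Q* ≈ 65.4

Setting both brackets to zero gives the nullclines P + 1.6Q = 270 and 1.6P + Q = 330.
Substituting Q = 330 - 1.6P into the first: P(1 - 1.6·1.6) = 270 - 1.6·330.
So P* = -258/-1.56 = 165, and then Q* = 330 - 1.6·165 = 65.4.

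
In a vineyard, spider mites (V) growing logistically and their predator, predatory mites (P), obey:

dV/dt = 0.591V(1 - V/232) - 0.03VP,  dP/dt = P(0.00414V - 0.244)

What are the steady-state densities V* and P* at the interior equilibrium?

V* ≈ 58.9, P* ≈ 14.7

From dP/dt = 0 with P > 0: 0.00414V* = 0.244, so V* = 58.9.
Substitute into dV/dt = 0: 0.591(1 - 58.9/232) = 0.03P*.
The bracket is 0.746, giving P* = 0.441/0.03 = 14.7.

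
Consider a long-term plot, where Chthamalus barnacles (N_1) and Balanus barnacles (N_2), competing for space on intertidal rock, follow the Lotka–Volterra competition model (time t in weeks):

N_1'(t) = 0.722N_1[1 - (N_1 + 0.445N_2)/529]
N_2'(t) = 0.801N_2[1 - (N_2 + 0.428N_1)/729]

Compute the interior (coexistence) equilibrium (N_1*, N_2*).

N_1* ≈ 253, N_2* ≈ 621

Setting both brackets to zero gives the nullclines N_1 + 0.445N_2 = 529 and 0.428N_1 + N_2 = 729.
Substituting N_2 = 729 - 0.428N_1 into the first: N_1(1 - 0.445·0.428) = 529 - 0.445·729.
So N_1* = 205/0.81 = 253, and then N_2* = 729 - 0.428·253 = 621.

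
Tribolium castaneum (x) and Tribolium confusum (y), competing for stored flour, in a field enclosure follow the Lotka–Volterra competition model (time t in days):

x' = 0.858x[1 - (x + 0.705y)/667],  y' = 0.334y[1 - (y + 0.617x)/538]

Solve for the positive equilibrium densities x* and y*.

Setting both brackets to zero gives the nullclines x + 0.705y = 667 and 0.617x + y = 538.
Substituting y = 538 - 0.617x into the first: x(1 - 0.705·0.617) = 667 - 0.705·538.
So x* = 288/0.565 = 509, and then y* = 538 - 0.617·509 = 224.

x* ≈ 509, y* ≈ 224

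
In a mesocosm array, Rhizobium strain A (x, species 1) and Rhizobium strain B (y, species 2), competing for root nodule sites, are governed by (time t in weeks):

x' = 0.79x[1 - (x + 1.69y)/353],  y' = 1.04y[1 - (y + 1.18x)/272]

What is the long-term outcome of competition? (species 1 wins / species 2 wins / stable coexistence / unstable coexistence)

unstable coexistence (outcome depends on initial conditions)

Compare the nullcline intercepts: K1/α12 = 353/1.69 = 209 < K2 = 272; K2/α21 = 272/1.18 = 231 < K1 = 353.
Since both are reversed, neither can invade when rare; the interior point is a saddle.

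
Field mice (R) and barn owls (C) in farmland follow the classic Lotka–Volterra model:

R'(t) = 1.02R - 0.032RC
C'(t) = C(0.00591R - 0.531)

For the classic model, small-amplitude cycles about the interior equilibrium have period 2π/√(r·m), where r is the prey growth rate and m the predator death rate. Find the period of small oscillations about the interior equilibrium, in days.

Here r = 1.02 and m = 0.531, so r·m = 0.542.
ω = √0.542 = 0.736 per day, hence T = 2π/ω ≈ 8.54 days.

T ≈ 8.54 days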